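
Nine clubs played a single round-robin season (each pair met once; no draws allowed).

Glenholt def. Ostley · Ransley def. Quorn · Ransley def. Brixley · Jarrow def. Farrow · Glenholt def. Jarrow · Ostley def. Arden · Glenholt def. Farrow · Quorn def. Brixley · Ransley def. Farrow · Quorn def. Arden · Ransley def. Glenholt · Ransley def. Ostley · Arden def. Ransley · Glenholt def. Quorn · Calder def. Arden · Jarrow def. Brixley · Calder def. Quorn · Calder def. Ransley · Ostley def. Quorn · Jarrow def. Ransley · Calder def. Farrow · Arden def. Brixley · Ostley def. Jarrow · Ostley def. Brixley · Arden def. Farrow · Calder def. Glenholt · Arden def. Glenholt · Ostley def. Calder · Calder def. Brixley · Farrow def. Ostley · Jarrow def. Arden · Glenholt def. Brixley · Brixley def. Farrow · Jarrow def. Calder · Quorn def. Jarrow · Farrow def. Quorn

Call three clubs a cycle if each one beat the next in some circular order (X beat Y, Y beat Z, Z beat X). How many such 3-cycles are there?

Win totals: Calder 6, Quorn 3, Ransley 5, Jarrow 5, Glenholt 5, Brixley 1, Farrow 2, Arden 4, Ostley 5.
A club with w wins dominates both others in C(w,2) triples; summing gives 15 + 3 + 10 + 10 + 10 + 0 + 1 + 6 + 10 = 65 transitive triples.
Total triples C(9,3) = 84, so cyclic triples = 84 − 65 = 19.

19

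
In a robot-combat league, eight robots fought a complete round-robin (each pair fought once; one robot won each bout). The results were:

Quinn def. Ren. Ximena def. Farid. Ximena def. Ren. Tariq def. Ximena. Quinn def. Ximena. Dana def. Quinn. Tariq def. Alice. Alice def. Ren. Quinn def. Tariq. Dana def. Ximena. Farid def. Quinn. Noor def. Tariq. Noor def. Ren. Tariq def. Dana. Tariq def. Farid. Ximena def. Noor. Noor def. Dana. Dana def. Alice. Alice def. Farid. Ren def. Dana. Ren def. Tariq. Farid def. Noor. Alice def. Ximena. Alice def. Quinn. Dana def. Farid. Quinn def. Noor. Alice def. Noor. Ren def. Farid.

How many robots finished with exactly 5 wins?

Win totals: Dana 4, Alice 5, Ren 3, Quinn 4, Tariq 4, Noor 3, Farid 2, Ximena 3.
Exactly 5: Alice — 1 robot.

1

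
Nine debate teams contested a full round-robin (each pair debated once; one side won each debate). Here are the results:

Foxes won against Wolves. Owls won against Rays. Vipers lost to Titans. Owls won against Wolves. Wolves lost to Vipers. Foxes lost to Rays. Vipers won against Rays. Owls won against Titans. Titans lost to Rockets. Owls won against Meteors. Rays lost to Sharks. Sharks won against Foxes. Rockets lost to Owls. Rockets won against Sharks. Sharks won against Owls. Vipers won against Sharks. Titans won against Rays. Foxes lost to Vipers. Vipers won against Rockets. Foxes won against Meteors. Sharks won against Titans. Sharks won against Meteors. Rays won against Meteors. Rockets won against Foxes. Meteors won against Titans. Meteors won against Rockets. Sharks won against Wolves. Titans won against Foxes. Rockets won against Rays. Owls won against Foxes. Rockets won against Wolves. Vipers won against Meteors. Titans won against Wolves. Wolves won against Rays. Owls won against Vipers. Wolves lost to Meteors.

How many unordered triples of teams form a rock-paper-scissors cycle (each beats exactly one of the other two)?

Win totals: Rays 2, Wolves 1, Vipers 6, Foxes 2, Owls 7, Rockets 5, Sharks 6, Titans 4, Meteors 3.
A team with w wins dominates both others in C(w,2) triples; summing gives 1 + 0 + 15 + 1 + 21 + 10 + 15 + 6 + 3 = 72 transitive triples.
Total triples C(9,3) = 84, so cyclic triples = 84 − 72 = 12.

12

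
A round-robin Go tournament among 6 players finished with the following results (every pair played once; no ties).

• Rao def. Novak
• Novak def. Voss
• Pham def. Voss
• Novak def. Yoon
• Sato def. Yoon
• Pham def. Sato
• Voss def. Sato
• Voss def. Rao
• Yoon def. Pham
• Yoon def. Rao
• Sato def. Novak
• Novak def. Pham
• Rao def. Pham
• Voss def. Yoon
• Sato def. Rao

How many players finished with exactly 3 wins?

Win totals: Novak 3, Voss 3, Yoon 2, Sato 3, Pham 2, Rao 2.
Exactly 3: Novak, Voss, Sato — 3 players.

3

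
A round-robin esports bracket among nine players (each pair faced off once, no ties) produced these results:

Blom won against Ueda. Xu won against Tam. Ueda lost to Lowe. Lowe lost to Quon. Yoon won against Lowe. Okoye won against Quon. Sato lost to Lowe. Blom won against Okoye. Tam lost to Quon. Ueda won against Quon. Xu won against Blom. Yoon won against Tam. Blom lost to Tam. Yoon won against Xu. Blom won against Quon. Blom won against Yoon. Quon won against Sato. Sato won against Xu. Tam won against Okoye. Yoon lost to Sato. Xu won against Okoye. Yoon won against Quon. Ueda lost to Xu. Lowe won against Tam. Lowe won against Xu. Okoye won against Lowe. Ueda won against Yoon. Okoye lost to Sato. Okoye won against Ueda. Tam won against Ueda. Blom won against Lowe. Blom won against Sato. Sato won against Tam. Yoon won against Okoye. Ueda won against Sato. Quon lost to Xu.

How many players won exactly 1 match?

0

Win totals: Yoon 5, Quon 3, Ueda 3, Xu 5, Blom 6, Sato 4, Lowe 4, Okoye 3, Tam 3.
No player has exactly 1 wins.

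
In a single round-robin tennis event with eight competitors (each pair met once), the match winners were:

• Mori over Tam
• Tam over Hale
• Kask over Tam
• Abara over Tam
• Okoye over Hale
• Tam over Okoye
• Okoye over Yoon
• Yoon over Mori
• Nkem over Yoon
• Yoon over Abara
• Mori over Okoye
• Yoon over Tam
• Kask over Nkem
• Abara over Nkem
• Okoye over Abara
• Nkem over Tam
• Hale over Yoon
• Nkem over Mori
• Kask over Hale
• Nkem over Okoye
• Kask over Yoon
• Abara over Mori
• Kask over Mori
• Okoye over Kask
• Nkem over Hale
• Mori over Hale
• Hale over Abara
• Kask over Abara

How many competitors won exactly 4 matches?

Win totals: Yoon 3, Nkem 5, Hale 2, Okoye 4, Abara 3, Tam 2, Kask 6, Mori 3.
Exactly 4: Okoye — 1 competitor.

1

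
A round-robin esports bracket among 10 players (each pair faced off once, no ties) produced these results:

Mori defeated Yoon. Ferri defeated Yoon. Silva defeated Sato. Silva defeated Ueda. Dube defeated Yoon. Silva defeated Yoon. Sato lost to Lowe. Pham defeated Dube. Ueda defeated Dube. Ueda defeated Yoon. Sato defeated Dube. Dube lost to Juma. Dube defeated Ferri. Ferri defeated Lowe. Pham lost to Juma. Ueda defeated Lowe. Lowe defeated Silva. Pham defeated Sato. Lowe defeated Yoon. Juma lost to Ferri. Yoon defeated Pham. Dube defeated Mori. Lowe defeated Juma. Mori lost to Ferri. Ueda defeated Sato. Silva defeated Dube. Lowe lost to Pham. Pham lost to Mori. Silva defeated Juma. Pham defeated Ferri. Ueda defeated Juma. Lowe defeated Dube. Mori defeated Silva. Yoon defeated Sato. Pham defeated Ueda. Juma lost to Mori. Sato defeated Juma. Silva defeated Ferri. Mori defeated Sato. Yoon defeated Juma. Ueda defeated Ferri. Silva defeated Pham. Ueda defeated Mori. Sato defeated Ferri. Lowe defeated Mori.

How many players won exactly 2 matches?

Win totals: Dube 3, Ueda 7, Pham 5, Sato 3, Ferri 4, Lowe 6, Yoon 3, Mori 5, Silva 7, Juma 2.
Exactly 2: Juma — 1 player.

1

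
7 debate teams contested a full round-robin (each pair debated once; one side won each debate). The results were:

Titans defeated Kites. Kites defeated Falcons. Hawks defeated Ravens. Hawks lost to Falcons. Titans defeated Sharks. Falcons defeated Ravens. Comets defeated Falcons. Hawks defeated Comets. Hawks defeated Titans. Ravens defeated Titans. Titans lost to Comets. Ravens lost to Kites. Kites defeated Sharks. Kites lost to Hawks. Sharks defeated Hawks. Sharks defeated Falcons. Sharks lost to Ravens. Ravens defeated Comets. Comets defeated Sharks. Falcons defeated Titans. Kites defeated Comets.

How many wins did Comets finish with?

Comets' results: beat Sharks, Falcons, Titans; lost to Ravens, Kites, Hawks.
That is 3 wins.

3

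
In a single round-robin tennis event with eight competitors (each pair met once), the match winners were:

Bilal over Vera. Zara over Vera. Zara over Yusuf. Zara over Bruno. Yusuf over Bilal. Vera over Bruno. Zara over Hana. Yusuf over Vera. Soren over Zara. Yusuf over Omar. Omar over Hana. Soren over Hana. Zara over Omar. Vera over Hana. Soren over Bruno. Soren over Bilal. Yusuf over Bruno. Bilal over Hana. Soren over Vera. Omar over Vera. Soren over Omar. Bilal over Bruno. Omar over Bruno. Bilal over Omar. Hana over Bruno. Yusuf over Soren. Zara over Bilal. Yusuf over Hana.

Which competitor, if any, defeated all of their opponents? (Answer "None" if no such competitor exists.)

Highest win total is Zara with 6 (out of 7 possible).
Zara lost to Soren, so no competitor went undefeated.

None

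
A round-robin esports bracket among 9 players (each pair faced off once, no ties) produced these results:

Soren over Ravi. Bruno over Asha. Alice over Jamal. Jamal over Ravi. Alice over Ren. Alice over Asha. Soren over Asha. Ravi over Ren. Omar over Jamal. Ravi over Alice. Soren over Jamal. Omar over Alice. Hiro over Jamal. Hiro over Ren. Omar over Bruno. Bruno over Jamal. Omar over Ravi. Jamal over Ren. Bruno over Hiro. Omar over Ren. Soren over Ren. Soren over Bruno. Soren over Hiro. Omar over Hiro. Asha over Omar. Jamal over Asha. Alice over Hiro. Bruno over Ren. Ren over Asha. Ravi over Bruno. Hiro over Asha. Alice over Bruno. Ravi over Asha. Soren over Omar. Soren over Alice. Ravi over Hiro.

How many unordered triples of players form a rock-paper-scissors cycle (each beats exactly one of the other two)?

Win totals: Asha 1, Alice 5, Ren 1, Jamal 3, Omar 6, Bruno 4, Hiro 3, Soren 8, Ravi 5.
A player with w wins dominates both others in C(w,2) triples; summing gives 0 + 10 + 0 + 3 + 15 + 6 + 3 + 28 + 10 = 75 transitive triples.
Total triples C(9,3) = 84, so cyclic triples = 84 − 75 = 9.

9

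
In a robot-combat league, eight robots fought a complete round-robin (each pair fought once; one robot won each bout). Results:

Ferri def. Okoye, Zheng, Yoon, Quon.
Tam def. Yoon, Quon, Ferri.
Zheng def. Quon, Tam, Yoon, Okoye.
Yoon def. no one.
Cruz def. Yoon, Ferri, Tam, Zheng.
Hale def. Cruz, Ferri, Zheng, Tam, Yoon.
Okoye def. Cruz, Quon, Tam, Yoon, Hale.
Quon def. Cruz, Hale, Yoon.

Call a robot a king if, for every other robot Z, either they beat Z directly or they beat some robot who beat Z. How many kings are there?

Zheng reaches everyone (king).
Ferri reaches everyone (king).
Quon cannot reach Okoye in two steps.
Okoye reaches everyone (king).
Yoon cannot reach Zheng, Ferri, Quon, Okoye, Hale, Tam, Cruz in two steps.
Hale reaches everyone (king).
Tam reaches everyone (king).
Cruz cannot reach Hale in two steps.
Kings: Zheng, Ferri, Okoye, Hale, Tam — 5.

5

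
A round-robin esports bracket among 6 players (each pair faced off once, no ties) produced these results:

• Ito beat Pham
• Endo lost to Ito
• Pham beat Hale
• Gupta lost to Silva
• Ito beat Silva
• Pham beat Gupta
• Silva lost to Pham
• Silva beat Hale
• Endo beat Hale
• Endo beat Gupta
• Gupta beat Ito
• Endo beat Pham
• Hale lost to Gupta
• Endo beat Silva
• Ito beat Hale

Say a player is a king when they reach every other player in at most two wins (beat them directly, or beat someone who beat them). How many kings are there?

3

Hale cannot reach Pham, Gupta, Ito, Silva, Endo in two steps.
Pham cannot reach Endo in two steps.
Gupta reaches everyone (king).
Ito reaches everyone (king).
Silva cannot reach Pham, Endo in two steps.
Endo reaches everyone (king).
Kings: Gupta, Ito, Endo — 3.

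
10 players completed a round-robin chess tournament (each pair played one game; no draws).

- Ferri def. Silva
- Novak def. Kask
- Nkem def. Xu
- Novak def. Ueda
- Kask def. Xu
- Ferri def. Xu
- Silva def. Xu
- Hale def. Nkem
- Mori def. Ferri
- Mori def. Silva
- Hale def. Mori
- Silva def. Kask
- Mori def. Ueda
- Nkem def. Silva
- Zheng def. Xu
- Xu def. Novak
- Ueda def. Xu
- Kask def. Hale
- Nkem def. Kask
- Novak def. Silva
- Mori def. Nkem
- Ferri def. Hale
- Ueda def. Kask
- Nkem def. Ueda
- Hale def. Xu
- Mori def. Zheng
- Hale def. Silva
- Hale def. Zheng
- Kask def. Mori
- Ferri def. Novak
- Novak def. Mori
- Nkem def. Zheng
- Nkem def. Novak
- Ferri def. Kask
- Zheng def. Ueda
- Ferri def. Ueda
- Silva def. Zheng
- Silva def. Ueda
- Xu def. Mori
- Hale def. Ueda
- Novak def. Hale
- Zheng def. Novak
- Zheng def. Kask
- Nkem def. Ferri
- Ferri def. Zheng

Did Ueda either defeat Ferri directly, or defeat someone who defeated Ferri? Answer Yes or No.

Ueda did not beat Ferri directly.
Ueda beat Kask, Xu, but each of them lost to Ferri. No two-step path.

No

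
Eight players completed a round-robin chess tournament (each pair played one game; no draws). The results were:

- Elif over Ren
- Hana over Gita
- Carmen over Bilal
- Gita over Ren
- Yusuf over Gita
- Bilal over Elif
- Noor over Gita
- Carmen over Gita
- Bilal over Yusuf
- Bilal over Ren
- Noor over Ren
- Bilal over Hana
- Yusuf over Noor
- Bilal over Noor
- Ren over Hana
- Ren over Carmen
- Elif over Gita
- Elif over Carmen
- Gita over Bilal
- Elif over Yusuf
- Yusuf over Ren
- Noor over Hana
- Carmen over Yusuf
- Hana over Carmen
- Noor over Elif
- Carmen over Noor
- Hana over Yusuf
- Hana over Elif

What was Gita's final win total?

2

Gita's results: beat Ren, Bilal; lost to Hana, Elif, Noor, Carmen, Yusuf.
That is 2 wins.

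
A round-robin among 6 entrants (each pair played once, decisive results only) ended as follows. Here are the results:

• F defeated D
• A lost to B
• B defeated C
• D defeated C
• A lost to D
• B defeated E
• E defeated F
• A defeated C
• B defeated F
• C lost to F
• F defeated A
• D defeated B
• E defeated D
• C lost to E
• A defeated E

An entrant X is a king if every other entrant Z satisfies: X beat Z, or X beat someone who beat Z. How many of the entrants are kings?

A cannot reach B in two steps.
B reaches everyone (king).
C cannot reach A, B, D, E, F in two steps.
D reaches everyone (king).
E reaches everyone (king).
F reaches everyone (king).
Kings: B, D, E, F — 4.

4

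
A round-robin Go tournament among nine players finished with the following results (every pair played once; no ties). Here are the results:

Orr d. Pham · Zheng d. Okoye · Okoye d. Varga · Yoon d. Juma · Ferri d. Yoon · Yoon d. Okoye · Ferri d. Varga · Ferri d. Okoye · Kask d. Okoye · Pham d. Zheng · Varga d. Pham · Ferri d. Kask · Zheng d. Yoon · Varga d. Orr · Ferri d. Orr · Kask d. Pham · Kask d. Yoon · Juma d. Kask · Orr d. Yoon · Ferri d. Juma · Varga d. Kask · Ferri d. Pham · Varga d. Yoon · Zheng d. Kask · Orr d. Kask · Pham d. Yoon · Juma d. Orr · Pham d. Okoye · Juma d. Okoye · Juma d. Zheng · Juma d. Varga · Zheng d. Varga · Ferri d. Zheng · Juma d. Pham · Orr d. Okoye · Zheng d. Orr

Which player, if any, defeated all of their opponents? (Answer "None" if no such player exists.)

Ferri

Ferri has 8 wins out of 8 opponents — a perfect record.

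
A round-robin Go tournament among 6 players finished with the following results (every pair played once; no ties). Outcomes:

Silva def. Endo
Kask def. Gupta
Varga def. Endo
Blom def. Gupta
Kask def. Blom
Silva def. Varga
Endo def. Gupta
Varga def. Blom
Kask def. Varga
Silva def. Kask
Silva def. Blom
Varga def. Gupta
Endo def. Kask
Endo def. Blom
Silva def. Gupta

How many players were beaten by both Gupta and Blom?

Gupta beat: no one.
Blom beat: Gupta.
No one was beaten by both.

0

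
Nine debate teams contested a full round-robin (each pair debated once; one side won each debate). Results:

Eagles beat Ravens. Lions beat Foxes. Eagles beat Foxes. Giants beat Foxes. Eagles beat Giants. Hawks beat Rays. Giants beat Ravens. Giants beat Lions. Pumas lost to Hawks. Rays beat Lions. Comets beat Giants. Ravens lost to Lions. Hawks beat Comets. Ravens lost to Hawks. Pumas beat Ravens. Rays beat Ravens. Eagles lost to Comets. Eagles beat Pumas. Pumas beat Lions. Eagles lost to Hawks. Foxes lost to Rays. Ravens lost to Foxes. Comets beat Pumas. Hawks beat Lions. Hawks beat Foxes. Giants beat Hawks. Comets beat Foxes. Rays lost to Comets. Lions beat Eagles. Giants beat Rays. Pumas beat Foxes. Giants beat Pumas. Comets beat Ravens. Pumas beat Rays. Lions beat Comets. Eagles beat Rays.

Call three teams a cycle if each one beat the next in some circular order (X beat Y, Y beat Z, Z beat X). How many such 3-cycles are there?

Win totals: Rays 3, Lions 4, Comets 6, Foxes 1, Giants 6, Pumas 4, Eagles 5, Ravens 0, Hawks 7.
A team with w wins dominates both others in C(w,2) triples; summing gives 3 + 6 + 15 + 0 + 15 + 6 + 10 + 0 + 21 = 76 transitive triples.
Total triples C(9,3) = 84, so cyclic triples = 84 − 76 = 8.

8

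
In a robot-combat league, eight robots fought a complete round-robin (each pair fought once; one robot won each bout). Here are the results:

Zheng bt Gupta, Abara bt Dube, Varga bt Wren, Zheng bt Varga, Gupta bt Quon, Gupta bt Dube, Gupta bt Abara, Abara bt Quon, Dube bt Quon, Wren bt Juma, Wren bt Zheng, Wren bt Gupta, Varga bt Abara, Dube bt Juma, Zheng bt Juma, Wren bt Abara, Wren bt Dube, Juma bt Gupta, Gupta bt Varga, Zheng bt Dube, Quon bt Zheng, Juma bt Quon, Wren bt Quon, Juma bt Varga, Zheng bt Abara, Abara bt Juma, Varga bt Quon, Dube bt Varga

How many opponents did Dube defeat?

Dube's results: beat Juma, Varga, Quon; lost to Zheng, Abara, Gupta, Wren.
That is 3 wins.

3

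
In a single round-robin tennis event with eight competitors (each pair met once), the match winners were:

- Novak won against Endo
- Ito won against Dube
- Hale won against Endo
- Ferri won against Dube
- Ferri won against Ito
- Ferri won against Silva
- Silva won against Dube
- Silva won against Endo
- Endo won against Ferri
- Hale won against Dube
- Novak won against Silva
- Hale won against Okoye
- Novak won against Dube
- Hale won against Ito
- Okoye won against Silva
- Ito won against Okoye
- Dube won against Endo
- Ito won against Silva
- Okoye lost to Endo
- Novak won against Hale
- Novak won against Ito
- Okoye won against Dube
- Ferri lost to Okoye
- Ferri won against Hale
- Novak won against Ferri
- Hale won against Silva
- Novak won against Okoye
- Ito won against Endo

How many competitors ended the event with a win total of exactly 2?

Win totals: Ferri 4, Dube 1, Okoye 3, Ito 4, Endo 2, Silva 2, Novak 7, Hale 5.
Exactly 2: Endo, Silva — 2 competitors.

2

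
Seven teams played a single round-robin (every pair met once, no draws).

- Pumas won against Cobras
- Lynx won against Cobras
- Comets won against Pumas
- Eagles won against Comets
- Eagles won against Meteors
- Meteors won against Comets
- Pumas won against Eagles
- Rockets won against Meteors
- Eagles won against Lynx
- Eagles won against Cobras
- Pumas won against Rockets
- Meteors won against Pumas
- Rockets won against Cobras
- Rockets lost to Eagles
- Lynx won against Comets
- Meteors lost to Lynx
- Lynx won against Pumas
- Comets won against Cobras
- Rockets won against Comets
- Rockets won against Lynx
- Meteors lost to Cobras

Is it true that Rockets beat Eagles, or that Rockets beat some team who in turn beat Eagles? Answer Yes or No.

Rockets did not beat Eagles directly.
Rockets beat Meteors, Comets, Cobras, Lynx, but each of them lost to Eagles. No two-step path.

No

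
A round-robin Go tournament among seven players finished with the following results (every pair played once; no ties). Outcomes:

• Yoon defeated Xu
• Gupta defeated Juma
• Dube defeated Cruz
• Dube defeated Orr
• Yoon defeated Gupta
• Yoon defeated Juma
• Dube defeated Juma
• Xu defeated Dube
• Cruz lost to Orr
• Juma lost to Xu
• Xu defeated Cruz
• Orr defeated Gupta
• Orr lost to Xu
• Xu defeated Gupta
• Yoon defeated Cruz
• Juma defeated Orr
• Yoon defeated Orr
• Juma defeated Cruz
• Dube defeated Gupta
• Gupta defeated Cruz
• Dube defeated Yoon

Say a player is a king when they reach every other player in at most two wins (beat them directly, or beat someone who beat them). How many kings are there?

Orr cannot reach Yoon, Dube, Xu in two steps.
Cruz cannot reach Orr, Juma, Yoon, Dube, Xu, Gupta in two steps.
Juma cannot reach Yoon, Dube, Xu in two steps.
Yoon reaches everyone (king).
Dube reaches everyone (king).
Xu reaches everyone (king).
Gupta cannot reach Yoon, Dube, Xu in two steps.
Kings: Yoon, Dube, Xu — 3.

3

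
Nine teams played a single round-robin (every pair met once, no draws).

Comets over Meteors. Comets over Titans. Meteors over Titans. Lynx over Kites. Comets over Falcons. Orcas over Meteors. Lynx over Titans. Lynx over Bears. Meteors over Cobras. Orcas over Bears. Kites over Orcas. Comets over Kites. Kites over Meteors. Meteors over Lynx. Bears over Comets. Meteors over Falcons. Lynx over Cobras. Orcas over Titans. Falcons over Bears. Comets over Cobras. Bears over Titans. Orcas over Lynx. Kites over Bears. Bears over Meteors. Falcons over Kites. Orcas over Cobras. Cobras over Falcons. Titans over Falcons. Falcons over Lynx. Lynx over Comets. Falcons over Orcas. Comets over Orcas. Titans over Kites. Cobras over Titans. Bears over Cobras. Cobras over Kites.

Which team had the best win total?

Comets

Win totals: Cobras 3, Meteors 4, Lynx 5, Titans 2, Orcas 5, Comets 6, Falcons 4, Bears 4, Kites 3.
Comets leads with 6 wins (next highest: 5).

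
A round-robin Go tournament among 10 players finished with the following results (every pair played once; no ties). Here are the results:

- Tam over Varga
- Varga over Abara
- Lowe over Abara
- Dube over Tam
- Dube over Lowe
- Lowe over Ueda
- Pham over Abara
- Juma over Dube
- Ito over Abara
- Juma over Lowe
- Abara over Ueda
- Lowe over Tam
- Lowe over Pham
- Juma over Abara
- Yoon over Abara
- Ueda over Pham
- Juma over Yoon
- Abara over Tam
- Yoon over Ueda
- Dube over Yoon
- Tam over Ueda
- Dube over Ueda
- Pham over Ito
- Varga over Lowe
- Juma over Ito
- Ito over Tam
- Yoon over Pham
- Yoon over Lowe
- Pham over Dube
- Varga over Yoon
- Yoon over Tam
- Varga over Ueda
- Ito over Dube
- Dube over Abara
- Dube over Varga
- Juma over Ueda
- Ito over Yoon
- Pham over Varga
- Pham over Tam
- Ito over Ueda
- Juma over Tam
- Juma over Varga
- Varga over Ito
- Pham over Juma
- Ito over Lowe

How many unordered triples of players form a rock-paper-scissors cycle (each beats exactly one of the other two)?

19

Win totals: Dube 6, Juma 8, Ueda 1, Lowe 4, Tam 2, Yoon 5, Pham 6, Ito 6, Abara 2, Varga 5.
A player with w wins dominates both others in C(w,2) triples; summing gives 15 + 28 + 0 + 6 + 1 + 10 + 15 + 15 + 1 + 10 = 101 transitive triples.
Total triples C(10,3) = 120, so cyclic triples = 120 − 101 = 19.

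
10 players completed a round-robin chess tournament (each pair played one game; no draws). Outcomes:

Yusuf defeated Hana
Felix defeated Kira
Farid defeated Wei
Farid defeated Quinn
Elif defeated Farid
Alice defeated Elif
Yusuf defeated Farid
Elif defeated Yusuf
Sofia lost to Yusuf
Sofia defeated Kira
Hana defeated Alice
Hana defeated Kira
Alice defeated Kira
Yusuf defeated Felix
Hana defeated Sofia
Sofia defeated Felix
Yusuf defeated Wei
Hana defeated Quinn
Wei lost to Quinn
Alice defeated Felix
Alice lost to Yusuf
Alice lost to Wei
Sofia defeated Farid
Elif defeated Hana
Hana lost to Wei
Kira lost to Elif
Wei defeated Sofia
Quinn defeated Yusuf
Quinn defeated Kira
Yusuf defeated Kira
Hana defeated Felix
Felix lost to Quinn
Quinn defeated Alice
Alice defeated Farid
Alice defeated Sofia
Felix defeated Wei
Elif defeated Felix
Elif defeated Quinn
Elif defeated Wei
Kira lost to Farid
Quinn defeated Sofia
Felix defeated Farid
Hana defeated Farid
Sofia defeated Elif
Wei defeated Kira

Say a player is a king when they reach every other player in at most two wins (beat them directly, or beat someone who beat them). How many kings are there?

5

Farid cannot reach Elif in two steps.
Sofia cannot reach Alice in two steps.
Yusuf reaches everyone (king).
Kira cannot reach Farid, Sofia, Yusuf, Hana, Elif, Wei, Quinn, Felix, Alice in two steps.
Hana reaches everyone (king).
Elif reaches everyone (king).
Wei cannot reach Yusuf in two steps.
Quinn reaches everyone (king).
Felix cannot reach Yusuf, Elif in two steps.
Alice reaches everyone (king).
Kings: Yusuf, Hana, Elif, Quinn, Alice — 5.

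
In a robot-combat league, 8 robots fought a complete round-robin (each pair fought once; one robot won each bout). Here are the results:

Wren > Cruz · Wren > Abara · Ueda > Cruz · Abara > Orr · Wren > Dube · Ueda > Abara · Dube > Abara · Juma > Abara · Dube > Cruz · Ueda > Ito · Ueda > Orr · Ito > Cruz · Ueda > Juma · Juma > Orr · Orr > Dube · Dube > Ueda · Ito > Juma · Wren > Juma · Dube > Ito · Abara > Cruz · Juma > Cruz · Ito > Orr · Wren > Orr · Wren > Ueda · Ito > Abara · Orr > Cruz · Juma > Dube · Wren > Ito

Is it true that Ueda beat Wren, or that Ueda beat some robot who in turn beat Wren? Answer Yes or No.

Ueda did not beat Wren directly.
Ueda beat Ito, Juma, Cruz, Abara, Orr, but each of them lost to Wren. No two-step path.

No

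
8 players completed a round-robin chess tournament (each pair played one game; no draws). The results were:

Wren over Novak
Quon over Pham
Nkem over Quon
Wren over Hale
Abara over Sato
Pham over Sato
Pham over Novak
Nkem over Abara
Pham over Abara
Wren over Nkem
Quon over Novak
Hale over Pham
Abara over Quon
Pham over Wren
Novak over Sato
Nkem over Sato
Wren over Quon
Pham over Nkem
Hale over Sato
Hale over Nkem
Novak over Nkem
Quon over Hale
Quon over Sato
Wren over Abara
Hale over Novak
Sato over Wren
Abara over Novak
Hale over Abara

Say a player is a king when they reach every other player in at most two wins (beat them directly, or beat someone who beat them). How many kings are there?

Sato cannot reach Pham in two steps.
Nkem reaches everyone (king).
Quon reaches everyone (king).
Pham reaches everyone (king).
Wren reaches everyone (king).
Hale reaches everyone (king).
Abara reaches everyone (king).
Novak cannot reach Pham, Hale in two steps.
Kings: Nkem, Quon, Pham, Wren, Hale, Abara — 6.

6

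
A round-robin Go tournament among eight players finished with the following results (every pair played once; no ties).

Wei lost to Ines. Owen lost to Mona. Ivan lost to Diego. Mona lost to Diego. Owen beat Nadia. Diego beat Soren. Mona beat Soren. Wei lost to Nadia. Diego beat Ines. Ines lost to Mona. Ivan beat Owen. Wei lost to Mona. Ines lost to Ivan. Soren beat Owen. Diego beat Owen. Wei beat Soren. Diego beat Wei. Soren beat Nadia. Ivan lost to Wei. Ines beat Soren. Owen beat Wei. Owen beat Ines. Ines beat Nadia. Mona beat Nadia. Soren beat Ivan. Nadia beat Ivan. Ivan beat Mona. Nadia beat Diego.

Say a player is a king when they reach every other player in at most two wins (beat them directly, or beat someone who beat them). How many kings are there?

4

Diego reaches everyone (king).
Ines cannot reach Mona in two steps.
Owen cannot reach Mona in two steps.
Ivan cannot reach Diego in two steps.
Mona reaches everyone (king).
Nadia reaches everyone (king).
Soren reaches everyone (king).
Wei cannot reach Diego in two steps.
Kings: Diego, Mona, Nadia, Soren — 4.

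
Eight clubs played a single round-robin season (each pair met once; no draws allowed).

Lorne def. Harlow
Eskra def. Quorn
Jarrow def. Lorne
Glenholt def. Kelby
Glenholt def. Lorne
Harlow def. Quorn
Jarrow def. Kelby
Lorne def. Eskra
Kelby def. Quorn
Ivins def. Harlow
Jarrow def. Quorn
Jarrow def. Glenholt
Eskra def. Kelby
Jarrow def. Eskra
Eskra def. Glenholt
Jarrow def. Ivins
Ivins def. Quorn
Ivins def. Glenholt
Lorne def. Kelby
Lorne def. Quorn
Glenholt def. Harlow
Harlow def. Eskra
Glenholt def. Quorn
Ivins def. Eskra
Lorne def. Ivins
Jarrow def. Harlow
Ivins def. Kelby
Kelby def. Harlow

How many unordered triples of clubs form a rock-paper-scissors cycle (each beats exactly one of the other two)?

Win totals: Glenholt 4, Kelby 2, Quorn 0, Jarrow 7, Eskra 3, Lorne 5, Harlow 2, Ivins 5.
A club with w wins dominates both others in C(w,2) triples; summing gives 6 + 1 + 0 + 21 + 3 + 10 + 1 + 10 = 52 transitive triples.
Total triples C(8,3) = 56, so cyclic triples = 56 − 52 = 4.

4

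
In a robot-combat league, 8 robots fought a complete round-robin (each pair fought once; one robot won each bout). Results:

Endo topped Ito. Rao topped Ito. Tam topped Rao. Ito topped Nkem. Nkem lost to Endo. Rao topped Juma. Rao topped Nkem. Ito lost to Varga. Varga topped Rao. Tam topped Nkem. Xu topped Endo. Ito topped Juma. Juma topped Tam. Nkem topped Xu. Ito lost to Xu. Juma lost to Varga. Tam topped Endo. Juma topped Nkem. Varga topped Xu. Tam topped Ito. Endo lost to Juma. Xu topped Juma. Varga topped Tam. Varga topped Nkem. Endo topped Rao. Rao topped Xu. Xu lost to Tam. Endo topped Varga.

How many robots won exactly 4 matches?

2

Win totals: Varga 6, Xu 3, Nkem 1, Juma 3, Endo 4, Ito 2, Rao 4, Tam 5.
Exactly 4: Endo, Rao — 2 robots.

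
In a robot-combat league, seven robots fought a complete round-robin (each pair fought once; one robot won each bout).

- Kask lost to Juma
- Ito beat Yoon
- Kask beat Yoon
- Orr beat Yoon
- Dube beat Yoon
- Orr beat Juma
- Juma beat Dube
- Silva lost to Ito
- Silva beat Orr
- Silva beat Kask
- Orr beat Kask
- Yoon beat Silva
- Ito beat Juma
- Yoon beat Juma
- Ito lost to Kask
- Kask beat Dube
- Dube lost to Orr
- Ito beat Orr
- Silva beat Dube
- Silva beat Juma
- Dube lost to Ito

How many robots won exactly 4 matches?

Win totals: Juma 2, Dube 1, Kask 3, Orr 4, Silva 4, Ito 5, Yoon 2.
Exactly 4: Orr, Silva — 2 robots.

2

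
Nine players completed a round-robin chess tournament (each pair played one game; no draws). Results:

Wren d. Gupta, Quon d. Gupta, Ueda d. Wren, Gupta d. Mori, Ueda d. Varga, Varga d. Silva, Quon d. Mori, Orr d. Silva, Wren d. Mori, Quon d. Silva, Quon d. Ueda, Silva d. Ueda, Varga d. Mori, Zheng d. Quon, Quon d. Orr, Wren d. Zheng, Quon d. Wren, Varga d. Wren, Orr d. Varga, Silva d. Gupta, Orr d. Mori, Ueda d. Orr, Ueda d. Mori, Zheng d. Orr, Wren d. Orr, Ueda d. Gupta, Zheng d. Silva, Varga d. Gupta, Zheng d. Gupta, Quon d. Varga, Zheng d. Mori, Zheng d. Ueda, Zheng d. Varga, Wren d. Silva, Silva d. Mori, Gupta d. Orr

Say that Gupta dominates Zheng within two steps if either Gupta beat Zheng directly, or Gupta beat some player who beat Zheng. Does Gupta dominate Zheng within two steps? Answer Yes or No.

Gupta did not beat Zheng directly.
Gupta beat Orr, Mori, but each of them lost to Zheng. No two-step path.

No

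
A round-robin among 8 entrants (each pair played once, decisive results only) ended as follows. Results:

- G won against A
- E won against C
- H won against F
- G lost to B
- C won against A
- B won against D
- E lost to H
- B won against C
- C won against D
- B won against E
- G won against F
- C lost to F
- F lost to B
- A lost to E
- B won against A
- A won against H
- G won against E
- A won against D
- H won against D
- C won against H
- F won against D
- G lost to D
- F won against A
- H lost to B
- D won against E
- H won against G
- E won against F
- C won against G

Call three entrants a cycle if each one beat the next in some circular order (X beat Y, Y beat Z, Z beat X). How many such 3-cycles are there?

Win totals: A 2, B 7, C 4, D 2, E 3, F 3, G 3, H 4.
An entrant with w wins dominates both others in C(w,2) triples; summing gives 1 + 21 + 6 + 1 + 3 + 3 + 3 + 6 = 44 transitive triples.
Total triples C(8,3) = 56, so cyclic triples = 56 − 44 = 12.

12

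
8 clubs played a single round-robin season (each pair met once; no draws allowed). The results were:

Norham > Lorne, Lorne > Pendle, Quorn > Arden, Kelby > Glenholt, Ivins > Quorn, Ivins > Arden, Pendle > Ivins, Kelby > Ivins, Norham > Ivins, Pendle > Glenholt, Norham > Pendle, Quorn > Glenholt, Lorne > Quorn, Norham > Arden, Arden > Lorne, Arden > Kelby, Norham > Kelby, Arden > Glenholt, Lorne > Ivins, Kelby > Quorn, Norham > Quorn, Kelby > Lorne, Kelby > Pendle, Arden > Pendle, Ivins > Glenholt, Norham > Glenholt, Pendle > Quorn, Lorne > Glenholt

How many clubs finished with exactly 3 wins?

2

Win totals: Norham 7, Lorne 4, Quorn 2, Arden 4, Pendle 3, Ivins 3, Glenholt 0, Kelby 5.
Exactly 3: Pendle, Ivins — 2 clubs.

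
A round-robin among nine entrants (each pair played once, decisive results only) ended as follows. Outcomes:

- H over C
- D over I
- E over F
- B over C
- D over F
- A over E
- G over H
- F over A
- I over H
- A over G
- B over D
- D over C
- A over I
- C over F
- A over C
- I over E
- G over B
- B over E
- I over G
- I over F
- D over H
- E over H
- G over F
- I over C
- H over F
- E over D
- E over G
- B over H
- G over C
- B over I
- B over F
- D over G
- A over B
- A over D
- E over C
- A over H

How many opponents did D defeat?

D's results: beat C, F, G, H, I; lost to A, B, E.
That is 5 wins.

5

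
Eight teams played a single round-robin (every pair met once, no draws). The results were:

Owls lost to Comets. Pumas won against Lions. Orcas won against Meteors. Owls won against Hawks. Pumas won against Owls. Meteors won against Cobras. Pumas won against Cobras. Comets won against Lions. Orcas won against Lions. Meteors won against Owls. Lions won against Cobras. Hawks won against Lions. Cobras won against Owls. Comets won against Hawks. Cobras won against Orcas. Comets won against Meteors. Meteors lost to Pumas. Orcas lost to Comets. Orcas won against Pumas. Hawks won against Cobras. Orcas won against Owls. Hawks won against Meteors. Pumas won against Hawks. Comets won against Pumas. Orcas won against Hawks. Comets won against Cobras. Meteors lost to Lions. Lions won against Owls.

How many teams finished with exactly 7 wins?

Win totals: Comets 7, Cobras 2, Pumas 5, Hawks 3, Orcas 5, Owls 1, Lions 3, Meteors 2.
Exactly 7: Comets — 1 team.

1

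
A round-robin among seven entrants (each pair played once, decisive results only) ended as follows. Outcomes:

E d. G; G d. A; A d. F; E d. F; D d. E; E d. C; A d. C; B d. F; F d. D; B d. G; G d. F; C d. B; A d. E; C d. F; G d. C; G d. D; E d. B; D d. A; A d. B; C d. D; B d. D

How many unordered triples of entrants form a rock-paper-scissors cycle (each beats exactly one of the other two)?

Win totals: A 4, B 3, C 3, D 2, E 4, F 1, G 4.
An entrant with w wins dominates both others in C(w,2) triples; summing gives 6 + 3 + 3 + 1 + 6 + 0 + 6 = 25 transitive triples.
Total triples C(7,3) = 35, so cyclic triples = 35 − 25 = 10.

10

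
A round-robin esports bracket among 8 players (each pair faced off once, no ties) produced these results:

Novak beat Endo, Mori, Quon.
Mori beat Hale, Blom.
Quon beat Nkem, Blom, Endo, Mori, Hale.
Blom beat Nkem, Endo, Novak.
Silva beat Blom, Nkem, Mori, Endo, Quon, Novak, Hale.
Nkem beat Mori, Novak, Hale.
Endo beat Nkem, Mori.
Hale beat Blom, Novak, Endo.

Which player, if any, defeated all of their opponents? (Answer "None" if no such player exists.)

Silva

Silva has 7 wins out of 7 opponents — a perfect record.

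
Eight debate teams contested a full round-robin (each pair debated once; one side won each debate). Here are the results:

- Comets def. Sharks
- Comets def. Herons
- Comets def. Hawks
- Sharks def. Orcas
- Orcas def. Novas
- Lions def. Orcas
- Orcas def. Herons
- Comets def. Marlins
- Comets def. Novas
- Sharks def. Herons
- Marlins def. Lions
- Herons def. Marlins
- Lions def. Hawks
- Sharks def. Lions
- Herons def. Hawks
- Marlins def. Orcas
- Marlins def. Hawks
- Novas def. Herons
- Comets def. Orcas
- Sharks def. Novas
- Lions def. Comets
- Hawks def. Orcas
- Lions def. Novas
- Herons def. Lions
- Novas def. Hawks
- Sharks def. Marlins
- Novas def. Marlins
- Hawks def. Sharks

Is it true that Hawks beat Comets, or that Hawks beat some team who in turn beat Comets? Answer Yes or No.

No

Hawks did not beat Comets directly.
Hawks beat Orcas, Sharks, but each of them lost to Comets. No two-step path.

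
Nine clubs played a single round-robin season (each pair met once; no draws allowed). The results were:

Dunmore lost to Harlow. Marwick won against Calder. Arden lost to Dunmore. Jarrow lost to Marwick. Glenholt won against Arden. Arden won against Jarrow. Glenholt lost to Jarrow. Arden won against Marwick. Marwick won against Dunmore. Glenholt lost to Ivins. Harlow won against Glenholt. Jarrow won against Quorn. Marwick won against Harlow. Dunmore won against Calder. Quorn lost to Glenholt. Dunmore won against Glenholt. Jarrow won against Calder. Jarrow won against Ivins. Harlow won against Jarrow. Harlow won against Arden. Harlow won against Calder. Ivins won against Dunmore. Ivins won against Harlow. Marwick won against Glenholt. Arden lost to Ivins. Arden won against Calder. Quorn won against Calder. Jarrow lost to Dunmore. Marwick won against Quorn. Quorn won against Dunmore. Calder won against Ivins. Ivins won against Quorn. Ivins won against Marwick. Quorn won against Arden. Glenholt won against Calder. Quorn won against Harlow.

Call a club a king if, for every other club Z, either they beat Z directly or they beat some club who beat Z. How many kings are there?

7

Marwick reaches everyone (king).
Jarrow reaches everyone (king).
Harlow reaches everyone (king).
Ivins reaches everyone (king).
Arden reaches everyone (king).
Calder cannot reach Jarrow in two steps.
Dunmore cannot reach Harlow in two steps.
Glenholt reaches everyone (king).
Quorn reaches everyone (king).
Kings: Marwick, Jarrow, Harlow, Ivins, Arden, Glenholt, Quorn — 7.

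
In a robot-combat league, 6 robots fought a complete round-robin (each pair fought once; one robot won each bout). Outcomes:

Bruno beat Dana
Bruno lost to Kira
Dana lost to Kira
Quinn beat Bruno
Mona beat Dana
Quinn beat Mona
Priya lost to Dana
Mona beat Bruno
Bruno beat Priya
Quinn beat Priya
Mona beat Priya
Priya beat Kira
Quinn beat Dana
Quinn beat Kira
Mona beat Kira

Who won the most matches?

Win totals: Priya 1, Bruno 2, Kira 2, Mona 4, Dana 1, Quinn 5.
Quinn leads with 5 wins (next highest: 4).

Quinn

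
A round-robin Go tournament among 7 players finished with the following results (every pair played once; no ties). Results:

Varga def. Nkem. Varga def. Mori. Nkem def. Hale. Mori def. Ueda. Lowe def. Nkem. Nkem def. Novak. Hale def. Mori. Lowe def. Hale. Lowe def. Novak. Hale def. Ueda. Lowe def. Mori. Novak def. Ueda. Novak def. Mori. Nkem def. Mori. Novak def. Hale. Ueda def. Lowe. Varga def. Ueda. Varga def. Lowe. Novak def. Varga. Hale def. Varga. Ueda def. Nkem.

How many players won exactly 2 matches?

1

Win totals: Varga 4, Novak 4, Ueda 2, Lowe 4, Nkem 3, Hale 3, Mori 1.
Exactly 2: Ueda — 1 player.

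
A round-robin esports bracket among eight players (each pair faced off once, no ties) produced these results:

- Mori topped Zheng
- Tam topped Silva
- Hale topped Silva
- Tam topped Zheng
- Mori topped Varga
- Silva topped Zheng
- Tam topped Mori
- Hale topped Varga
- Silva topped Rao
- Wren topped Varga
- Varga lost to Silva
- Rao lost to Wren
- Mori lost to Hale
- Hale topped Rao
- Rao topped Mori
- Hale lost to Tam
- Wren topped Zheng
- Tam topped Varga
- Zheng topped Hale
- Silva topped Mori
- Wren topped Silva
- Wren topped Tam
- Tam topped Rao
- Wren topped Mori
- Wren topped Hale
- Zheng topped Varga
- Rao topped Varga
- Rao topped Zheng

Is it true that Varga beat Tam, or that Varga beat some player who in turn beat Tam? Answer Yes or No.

No

Varga did not beat Tam directly.
Varga beat no one, so there is no intermediate player.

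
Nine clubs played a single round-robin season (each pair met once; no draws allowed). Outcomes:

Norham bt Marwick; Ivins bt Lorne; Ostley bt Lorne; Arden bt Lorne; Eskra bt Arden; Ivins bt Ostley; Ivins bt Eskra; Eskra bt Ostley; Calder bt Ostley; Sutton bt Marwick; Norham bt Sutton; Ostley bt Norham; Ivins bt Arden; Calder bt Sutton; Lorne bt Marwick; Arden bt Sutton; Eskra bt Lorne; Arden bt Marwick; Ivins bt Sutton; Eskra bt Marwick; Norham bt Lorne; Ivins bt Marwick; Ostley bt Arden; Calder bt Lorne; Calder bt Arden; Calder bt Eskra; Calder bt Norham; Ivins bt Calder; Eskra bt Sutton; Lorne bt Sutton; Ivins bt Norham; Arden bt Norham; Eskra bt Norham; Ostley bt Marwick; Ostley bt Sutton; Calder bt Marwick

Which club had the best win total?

Ivins

Win totals: Eskra 6, Lorne 2, Calder 7, Arden 4, Sutton 1, Norham 3, Ivins 8, Ostley 5, Marwick 0.
Ivins leads with 8 wins (next highest: 7).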